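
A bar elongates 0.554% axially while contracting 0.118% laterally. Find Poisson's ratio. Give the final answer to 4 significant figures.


nu = -epsilon_lat / epsilon_axial
Lateral strain is contraction (negative), so using magnitudes:
nu = 0.118 / 0.554
nu = 0.213


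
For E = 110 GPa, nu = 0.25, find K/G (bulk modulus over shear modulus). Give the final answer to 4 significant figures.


G = E / (2*(1+nu))
G = 110 / (2*(1+0.25)) = 44 GPa
K = E / (3*(1-2*nu))
K = 110 / (3*(1-2*0.25)) = 73.3333 GPa
K/G = 73.3333 / 44 = 1.667


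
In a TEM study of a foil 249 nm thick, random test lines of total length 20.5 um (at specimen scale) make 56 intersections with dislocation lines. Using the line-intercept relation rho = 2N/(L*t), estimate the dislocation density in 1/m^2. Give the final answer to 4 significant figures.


rho = 2N / (L * t)
L = 20.5 um = 2.05e-05 m, t = 249 nm = 2.49e-07 m
rho = 2 * 56 / (2.05e-05 * 2.49e-07)
rho = 2.194e+13 1/m^2


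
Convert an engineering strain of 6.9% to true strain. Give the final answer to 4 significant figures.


epsilon_true = ln(1 + epsilon_eng)
epsilon_true = ln(1 + 0.069)
epsilon_true = 0.06672


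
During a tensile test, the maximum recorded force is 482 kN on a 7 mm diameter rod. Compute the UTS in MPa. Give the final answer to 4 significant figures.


A0 = pi*(d/2)^2 = pi*(7/2)^2 = 38.4845 mm^2
UTS = F_max / A0 = 482*1000 / 38.4845
UTS = 12520 MPa


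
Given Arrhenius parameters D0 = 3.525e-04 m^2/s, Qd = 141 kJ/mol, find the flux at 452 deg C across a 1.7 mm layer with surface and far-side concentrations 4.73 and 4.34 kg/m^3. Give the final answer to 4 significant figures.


Step 1: D = D0 * exp(-Qd/(R*T))
T = 452 + 273.15 = 725.15 K
D = 3.525e-04 * exp(-141e3 / (8.314 * 725.15)) = 2.4556e-14 m^2/s
Step 2: J = D * (C1 - C2) / dx
J = 2.4556e-14 * (4.73 - 4.34) / 1.7e-03
J = 5.633e-12 kg/(m^2*s)


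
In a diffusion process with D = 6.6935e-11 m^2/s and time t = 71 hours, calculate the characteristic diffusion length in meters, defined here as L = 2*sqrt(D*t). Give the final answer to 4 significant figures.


t = 71 hr = 255600 s
Diffusion length = 2*sqrt(D*t)
= 2*sqrt(6.6935e-11 * 255600)
= 8.273e-03 m


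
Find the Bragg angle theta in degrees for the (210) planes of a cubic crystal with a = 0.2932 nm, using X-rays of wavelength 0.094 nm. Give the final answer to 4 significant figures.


d = a / sqrt(h^2+k^2+l^2)
d = 0.2932 / sqrt(5) = 0.131123 nm
lambda = 2*d*sin(theta)  =>  sin(theta) = lambda / (2*d)
sin(theta) = 0.094 / (2 * 0.131123) = 0.358442
theta = 21 deg


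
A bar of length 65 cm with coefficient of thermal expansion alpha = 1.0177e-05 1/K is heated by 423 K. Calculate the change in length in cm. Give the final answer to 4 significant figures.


dL = L0 * alpha * dT
dL = 65 * 1.0177e-05 * 423
dL = 0.2798 cm


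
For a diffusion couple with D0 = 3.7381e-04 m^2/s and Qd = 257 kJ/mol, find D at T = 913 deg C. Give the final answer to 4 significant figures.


D = D0 * exp(-Qd / (R*T))
T = 1186.15 K
D = 3.7381e-04 * exp(-257e3 / (8.314 * 1186.15))
D = 1.798e-15 m^2/s


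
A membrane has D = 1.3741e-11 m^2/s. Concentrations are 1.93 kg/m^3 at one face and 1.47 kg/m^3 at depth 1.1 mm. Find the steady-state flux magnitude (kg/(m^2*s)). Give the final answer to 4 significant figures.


J = -D * (dC/dx) = D * (C1 - C2) / dx
J = 1.3741e-11 * (1.93 - 1.47) / 1.1e-03
J = 5.746e-09 kg/(m^2*s)


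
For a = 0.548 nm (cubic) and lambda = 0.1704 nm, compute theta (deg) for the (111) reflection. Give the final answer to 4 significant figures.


d = a / sqrt(h^2+k^2+l^2)
d = 0.548 / sqrt(3) = 0.316388 nm
lambda = 2*d*sin(theta)  =>  sin(theta) = lambda / (2*d)
sin(theta) = 0.1704 / (2 * 0.316388) = 0.26929
theta = 15.62 deg


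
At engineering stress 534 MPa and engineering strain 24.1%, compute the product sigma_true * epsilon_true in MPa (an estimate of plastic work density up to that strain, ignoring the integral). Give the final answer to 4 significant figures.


sigma_true = sigma_eng * (1 + epsilon_eng)
sigma_true = 534 * (1 + 0.241) = 662.694 MPa
epsilon_true = ln(1 + epsilon_eng)
epsilon_true = ln(1 + 0.241) = 0.215918
sigma_true * epsilon_true = 662.694 * 0.215918 = 143.1 MPa


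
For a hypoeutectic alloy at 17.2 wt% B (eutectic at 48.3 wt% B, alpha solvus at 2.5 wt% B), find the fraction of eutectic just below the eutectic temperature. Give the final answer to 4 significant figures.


f_primary = (C_e - C0) / (C_e - C_alpha_max)
f_primary = (48.3 - 17.2) / (48.3 - 2.5)
f_primary = 0.679039
f_eutectic = 1 - 0.679039 = 0.321


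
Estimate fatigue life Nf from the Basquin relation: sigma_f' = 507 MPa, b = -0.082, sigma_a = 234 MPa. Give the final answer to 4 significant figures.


sigma_a = sigma_f' * (2*Nf)^b
2*Nf = (sigma_a / sigma_f')^(1/b)
2*Nf = (234 / 507)^(1/-0.082)
2*Nf = 12445.9
Nf = 6223 cycles


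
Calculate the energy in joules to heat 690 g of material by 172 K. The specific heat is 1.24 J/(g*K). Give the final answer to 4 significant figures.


Q = m * cp * dT
Q = 690 * 1.24 * 172
Q = 147200 J


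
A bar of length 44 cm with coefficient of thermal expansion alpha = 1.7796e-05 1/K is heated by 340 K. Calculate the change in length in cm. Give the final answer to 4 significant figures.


dL = L0 * alpha * dT
dL = 44 * 1.7796e-05 * 340
dL = 0.2662 cm


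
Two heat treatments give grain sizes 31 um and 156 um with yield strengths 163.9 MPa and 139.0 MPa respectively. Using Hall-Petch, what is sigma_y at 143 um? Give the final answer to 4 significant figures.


sigma_y = sigma0 + k / sqrt(d)
1/sqrt(d1) = 1/sqrt(3.1e-05) = 179.605;  1/sqrt(d2) = 80.0641
k = (sigma1 - sigma2) / (1/sqrt(d1) - 1/sqrt(d2)) = (163.9 - 139.0) / (179.605 - 80.0641) = 0.250148 MPa*m^0.5
sigma0 = sigma1 - k/sqrt(d1) = 163.9 - 0.250148*179.605 = 118.972 MPa
sigma_y(d3) = 118.972 + 0.250148 / sqrt(1.43e-04) = 139.9 MPa


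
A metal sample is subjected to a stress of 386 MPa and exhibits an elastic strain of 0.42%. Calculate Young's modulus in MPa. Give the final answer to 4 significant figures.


E = sigma / epsilon
epsilon = 0.42% = 4.2e-03
E = 386 / 4.2e-03
E = 91900 MPa


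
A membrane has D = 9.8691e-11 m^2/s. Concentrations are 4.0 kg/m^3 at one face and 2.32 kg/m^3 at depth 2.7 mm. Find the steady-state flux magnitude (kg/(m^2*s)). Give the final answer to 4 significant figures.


J = -D * (dC/dx) = D * (C1 - C2) / dx
J = 9.8691e-11 * (4.0 - 2.32) / 2.7e-03
J = 6.141e-08 kg/(m^2*s)


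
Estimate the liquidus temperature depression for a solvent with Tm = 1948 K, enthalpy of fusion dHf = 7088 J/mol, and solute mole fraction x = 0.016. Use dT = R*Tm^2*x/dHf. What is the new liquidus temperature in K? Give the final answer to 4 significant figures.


dT = R*Tm^2*x / dHf
dT = 8.314 * 1948^2 * 0.016 / 7088
dT = 71.2171 K
T_new = 1948 - 71.2171 = 1877 K


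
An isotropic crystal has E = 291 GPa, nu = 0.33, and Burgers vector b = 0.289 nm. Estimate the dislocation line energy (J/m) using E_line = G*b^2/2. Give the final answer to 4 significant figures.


Step 1: G = E / (2*(1+nu))
G = 291 / (2*(1+0.33)) = 109.398 GPa = 1.09398e+11 Pa
Step 2: E_line = G*b^2/2
b = 0.289 nm = 2.89e-10 m
E_line = 0.5 * 1.09398e+11 * (2.89e-10)^2 = 4.569e-09 J/m


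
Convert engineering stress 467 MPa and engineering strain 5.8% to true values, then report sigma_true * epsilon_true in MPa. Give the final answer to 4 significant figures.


sigma_true = sigma_eng * (1 + epsilon_eng)
sigma_true = 467 * (1 + 0.058) = 494.086 MPa
epsilon_true = ln(1 + epsilon_eng)
epsilon_true = ln(1 + 0.058) = 0.0563803
sigma_true * epsilon_true = 494.086 * 0.0563803 = 27.86 MPa


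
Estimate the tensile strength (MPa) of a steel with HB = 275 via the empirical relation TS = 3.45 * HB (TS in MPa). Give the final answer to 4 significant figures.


TS (MPa) = 3.45 * HB
TS = 3.45 * 275
TS = 948.8 MPa


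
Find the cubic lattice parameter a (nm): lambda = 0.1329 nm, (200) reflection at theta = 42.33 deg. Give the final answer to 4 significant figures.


d = lambda / (2*sin(theta))
d = 0.1329 / (2*sin(42.33 deg))
d = 0.0986784 nm
a = d * sqrt(h^2+k^2+l^2) = 0.0986784 * sqrt(4)
a = 0.1974 nm


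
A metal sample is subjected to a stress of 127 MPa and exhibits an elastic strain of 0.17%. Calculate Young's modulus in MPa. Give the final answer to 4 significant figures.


E = sigma / epsilon
epsilon = 0.17% = 1.7e-03
E = 127 / 1.7e-03
E = 74710 MPa


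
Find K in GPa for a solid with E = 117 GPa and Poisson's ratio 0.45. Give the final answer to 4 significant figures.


K = E / (3*(1-2*nu))
K = 117 / (3*(1-2*0.45))
K = 390 GPa


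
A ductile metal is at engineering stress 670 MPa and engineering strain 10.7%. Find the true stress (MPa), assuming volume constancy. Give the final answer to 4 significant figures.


sigma_true = sigma_eng * (1 + epsilon_eng)
sigma_true = 670 * (1 + 0.107)
sigma_true = 741.7 MPa


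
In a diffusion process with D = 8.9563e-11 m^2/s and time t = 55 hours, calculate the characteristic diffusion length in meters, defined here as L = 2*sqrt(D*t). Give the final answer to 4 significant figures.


t = 55 hr = 198000 s
Diffusion length = 2*sqrt(D*t)
= 2*sqrt(8.9563e-11 * 198000)
= 8.422e-03 m


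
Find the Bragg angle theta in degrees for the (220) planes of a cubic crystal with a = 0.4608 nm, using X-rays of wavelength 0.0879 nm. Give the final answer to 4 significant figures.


d = a / sqrt(h^2+k^2+l^2)
d = 0.4608 / sqrt(8) = 0.162917 nm
lambda = 2*d*sin(theta)  =>  sin(theta) = lambda / (2*d)
sin(theta) = 0.0879 / (2 * 0.162917) = 0.269769
theta = 15.65 deg


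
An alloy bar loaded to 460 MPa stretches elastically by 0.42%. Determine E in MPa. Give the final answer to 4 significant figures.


E = sigma / epsilon
epsilon = 0.42% = 4.2e-03
E = 460 / 4.2e-03
E = 109500 MPa


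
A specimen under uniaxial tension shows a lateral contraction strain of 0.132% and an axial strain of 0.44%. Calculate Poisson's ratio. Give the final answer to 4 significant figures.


nu = -epsilon_lat / epsilon_axial
Lateral strain is contraction (negative), so using magnitudes:
nu = 0.132 / 0.44
nu = 0.3


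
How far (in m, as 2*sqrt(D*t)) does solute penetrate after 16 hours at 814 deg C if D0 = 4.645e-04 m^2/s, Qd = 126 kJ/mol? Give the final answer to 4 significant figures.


Step 1: D = D0 * exp(-Qd/(R*T))
T = 1087.15 K
D = 4.645e-04 * exp(-126e3 / (8.314 * 1087.15)) = 4.1002e-10 m^2/s
Step 2: L = 2*sqrt(D*t)
t = 16 h = 57600 s
L = 2*sqrt(4.1002e-10 * 57600) = 9.719e-03 m


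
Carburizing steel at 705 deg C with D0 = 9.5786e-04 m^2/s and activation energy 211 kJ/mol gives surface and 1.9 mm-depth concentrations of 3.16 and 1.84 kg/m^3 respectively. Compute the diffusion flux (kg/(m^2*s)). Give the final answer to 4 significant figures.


Step 1: D = D0 * exp(-Qd/(R*T))
T = 705 + 273.15 = 978.15 K
D = 9.5786e-04 * exp(-211e3 / (8.314 * 978.15)) = 5.16638e-15 m^2/s
Step 2: J = D * (C1 - C2) / dx
J = 5.16638e-15 * (3.16 - 1.84) / 1.9e-03
J = 3.589e-12 kg/(m^2*s)


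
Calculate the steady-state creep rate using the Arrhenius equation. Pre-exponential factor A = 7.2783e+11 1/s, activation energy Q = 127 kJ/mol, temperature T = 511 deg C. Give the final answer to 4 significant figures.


rate = A * exp(-Q / (R*T))
T = 511 + 273.15 = 784.15 K
rate = 7.2783e+11 * exp(-127e3 / (8.314 * 784.15))
rate = 2523 1/s


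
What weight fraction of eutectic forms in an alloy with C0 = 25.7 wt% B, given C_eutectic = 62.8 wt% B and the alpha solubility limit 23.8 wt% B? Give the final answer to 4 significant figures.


f_primary = (C_e - C0) / (C_e - C_alpha_max)
f_primary = (62.8 - 25.7) / (62.8 - 23.8)
f_primary = 0.951282
f_eutectic = 1 - 0.951282 = 0.04872


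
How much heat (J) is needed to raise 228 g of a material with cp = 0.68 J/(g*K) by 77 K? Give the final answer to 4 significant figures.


Q = m * cp * dT
Q = 228 * 0.68 * 77
Q = 11940 J


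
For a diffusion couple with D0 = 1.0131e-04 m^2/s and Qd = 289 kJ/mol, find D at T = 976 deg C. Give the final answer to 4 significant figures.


D = D0 * exp(-Qd / (R*T))
T = 1249.15 K
D = 1.0131e-04 * exp(-289e3 / (8.314 * 1249.15))
D = 8.324e-17 m^2/s


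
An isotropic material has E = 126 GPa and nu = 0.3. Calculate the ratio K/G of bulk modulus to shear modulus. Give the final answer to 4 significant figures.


G = E / (2*(1+nu))
G = 126 / (2*(1+0.3)) = 48.4615 GPa
K = E / (3*(1-2*nu))
K = 126 / (3*(1-2*0.3)) = 105 GPa
K/G = 105 / 48.4615 = 2.167


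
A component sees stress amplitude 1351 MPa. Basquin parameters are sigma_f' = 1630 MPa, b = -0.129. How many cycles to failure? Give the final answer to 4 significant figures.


sigma_a = sigma_f' * (2*Nf)^b
2*Nf = (sigma_a / sigma_f')^(1/b)
2*Nf = (1351 / 1630)^(1/-0.129)
2*Nf = 4.28581
Nf = 2.143 cycles


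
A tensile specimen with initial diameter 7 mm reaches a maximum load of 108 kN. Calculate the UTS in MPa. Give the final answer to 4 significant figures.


A0 = pi*(d/2)^2 = pi*(7/2)^2 = 38.4845 mm^2
UTS = F_max / A0 = 108*1000 / 38.4845
UTS = 2806 MPa


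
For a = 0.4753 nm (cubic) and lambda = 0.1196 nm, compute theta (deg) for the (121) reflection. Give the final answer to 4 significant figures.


d = a / sqrt(h^2+k^2+l^2)
d = 0.4753 / sqrt(6) = 0.19404 nm
lambda = 2*d*sin(theta)  =>  sin(theta) = lambda / (2*d)
sin(theta) = 0.1196 / (2 * 0.19404) = 0.308183
theta = 17.95 deg


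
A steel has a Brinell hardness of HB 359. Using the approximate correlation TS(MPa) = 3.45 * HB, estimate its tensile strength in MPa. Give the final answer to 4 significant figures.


TS (MPa) = 3.45 * HB
TS = 3.45 * 359
TS = 1239 MPa


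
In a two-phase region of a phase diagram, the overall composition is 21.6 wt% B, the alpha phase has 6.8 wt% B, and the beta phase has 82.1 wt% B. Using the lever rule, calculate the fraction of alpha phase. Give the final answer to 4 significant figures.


f_alpha = (C_beta - C0) / (C_beta - C_alpha)
f_alpha = (82.1 - 21.6) / (82.1 - 6.8)
f_alpha = 0.8035


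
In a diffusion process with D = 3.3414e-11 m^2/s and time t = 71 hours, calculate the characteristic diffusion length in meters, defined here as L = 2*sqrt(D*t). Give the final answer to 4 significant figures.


t = 71 hr = 255600 s
Diffusion length = 2*sqrt(D*t)
= 2*sqrt(3.3414e-11 * 255600)
= 5.845e-03 m


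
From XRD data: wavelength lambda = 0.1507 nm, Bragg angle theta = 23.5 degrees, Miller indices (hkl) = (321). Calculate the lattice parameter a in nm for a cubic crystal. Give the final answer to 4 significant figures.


d = lambda / (2*sin(theta))
d = 0.1507 / (2*sin(23.5 deg))
d = 0.188966 nm
a = d * sqrt(h^2+k^2+l^2) = 0.188966 * sqrt(14)
a = 0.707 nm


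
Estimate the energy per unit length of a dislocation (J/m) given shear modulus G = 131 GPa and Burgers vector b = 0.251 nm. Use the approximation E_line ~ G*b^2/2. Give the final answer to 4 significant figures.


E = G*b^2/2
b = 0.251 nm = 2.51e-10 m
G = 131 GPa = 1.31e+11 Pa
E = 0.5 * 1.31e+11 * (2.51e-10)^2
E = 4.127e-09 J/m


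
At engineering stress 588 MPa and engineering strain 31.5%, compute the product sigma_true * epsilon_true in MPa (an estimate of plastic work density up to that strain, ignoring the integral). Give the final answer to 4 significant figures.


sigma_true = sigma_eng * (1 + epsilon_eng)
sigma_true = 588 * (1 + 0.315) = 773.22 MPa
epsilon_true = ln(1 + epsilon_eng)
epsilon_true = ln(1 + 0.315) = 0.273837
sigma_true * epsilon_true = 773.22 * 0.273837 = 211.7 MPa


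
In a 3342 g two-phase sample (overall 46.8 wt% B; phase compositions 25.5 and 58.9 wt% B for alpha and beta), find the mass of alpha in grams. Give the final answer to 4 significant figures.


f_alpha = (C_beta - C0) / (C_beta - C_alpha)
f_alpha = (58.9 - 46.8) / (58.9 - 25.5) = 0.362275
m_alpha = f_alpha * m_total = 0.362275 * 3342 = 1211 g


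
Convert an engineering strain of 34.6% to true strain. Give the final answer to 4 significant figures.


epsilon_true = ln(1 + epsilon_eng)
epsilon_true = ln(1 + 0.346)
epsilon_true = 0.2971


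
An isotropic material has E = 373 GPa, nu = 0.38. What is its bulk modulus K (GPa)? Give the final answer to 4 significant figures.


K = E / (3*(1-2*nu))
K = 373 / (3*(1-2*0.38))
K = 518.1 GPa


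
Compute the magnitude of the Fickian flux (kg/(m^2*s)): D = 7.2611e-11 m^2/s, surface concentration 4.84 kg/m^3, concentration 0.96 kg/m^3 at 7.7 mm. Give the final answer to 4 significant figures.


J = -D * (dC/dx) = D * (C1 - C2) / dx
J = 7.2611e-11 * (4.84 - 0.96) / 7.7e-03
J = 3.659e-08 kg/(m^2*s)


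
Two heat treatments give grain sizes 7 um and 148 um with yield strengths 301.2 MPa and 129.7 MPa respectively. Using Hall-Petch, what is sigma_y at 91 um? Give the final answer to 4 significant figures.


sigma_y = sigma0 + k / sqrt(d)
1/sqrt(d1) = 1/sqrt(7e-06) = 377.964;  1/sqrt(d2) = 82.1995
k = (sigma1 - sigma2) / (1/sqrt(d1) - 1/sqrt(d2)) = (301.2 - 129.7) / (377.964 - 82.1995) = 0.579852 MPa*m^0.5
sigma0 = sigma1 - k/sqrt(d1) = 301.2 - 0.579852*377.964 = 82.0364 MPa
sigma_y(d3) = 82.0364 + 0.579852 / sqrt(9.1e-05) = 142.8 MPa


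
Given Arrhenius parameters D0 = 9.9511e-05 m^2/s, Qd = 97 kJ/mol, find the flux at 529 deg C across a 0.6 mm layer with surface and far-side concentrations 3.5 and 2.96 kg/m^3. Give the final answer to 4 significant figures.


Step 1: D = D0 * exp(-Qd/(R*T))
T = 529 + 273.15 = 802.15 K
D = 9.9511e-05 * exp(-97e3 / (8.314 * 802.15)) = 4.79919e-11 m^2/s
Step 2: J = D * (C1 - C2) / dx
J = 4.79919e-11 * (3.5 - 2.96) / 6e-04
J = 4.319e-08 kg/(m^2*s)


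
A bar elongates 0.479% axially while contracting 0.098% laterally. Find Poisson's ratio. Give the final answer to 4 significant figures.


nu = -epsilon_lat / epsilon_axial
Lateral strain is contraction (negative), so using magnitudes:
nu = 0.098 / 0.479
nu = 0.2046


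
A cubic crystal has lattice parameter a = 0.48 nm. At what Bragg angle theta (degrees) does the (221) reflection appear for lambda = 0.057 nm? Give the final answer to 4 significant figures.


d = a / sqrt(h^2+k^2+l^2)
d = 0.48 / sqrt(9) = 0.16 nm
lambda = 2*d*sin(theta)  =>  sin(theta) = lambda / (2*d)
sin(theta) = 0.057 / (2 * 0.16) = 0.178125
theta = 10.26 deg


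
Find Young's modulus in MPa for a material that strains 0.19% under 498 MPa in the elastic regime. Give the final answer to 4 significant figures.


E = sigma / epsilon
epsilon = 0.19% = 1.9e-03
E = 498 / 1.9e-03
E = 262100 MPa


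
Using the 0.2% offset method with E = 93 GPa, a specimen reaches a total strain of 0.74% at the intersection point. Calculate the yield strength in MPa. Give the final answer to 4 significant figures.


Offset strain = 0.002
Elastic strain at yield = total_strain - offset = 7.4e-03 - 0.002 = 5.4e-03
sigma_y = E * elastic_strain = 93000 * 5.4e-03
sigma_y = 502.2 MPa


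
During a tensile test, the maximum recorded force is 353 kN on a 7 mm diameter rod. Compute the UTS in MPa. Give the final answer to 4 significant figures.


A0 = pi*(d/2)^2 = pi*(7/2)^2 = 38.4845 mm^2
UTS = F_max / A0 = 353*1000 / 38.4845
UTS = 9173 MPa


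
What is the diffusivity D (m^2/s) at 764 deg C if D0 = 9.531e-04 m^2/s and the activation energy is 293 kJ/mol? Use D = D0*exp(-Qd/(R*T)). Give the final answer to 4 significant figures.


D = D0 * exp(-Qd / (R*T))
T = 1037.15 K
D = 9.531e-04 * exp(-293e3 / (8.314 * 1037.15))
D = 1.667e-18 m^2/s


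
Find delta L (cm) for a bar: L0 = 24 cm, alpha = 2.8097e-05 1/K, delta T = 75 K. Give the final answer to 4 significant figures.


dL = L0 * alpha * dT
dL = 24 * 2.8097e-05 * 75
dL = 0.05057 cm


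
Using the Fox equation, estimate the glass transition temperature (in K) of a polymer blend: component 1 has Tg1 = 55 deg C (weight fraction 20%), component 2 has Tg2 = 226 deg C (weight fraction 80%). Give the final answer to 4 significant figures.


1/Tg = w1/Tg1 + w2/Tg2 (in Kelvin)
Tg1 = 328.15 K, Tg2 = 499.15 K
1/Tg = 0.2/328.15 + 0.8/499.15
Tg = 452 K


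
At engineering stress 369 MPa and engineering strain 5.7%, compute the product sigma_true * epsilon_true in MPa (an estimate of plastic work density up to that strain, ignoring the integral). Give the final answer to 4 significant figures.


sigma_true = sigma_eng * (1 + epsilon_eng)
sigma_true = 369 * (1 + 0.057) = 390.033 MPa
epsilon_true = ln(1 + epsilon_eng)
epsilon_true = ln(1 + 0.057) = 0.0554347
sigma_true * epsilon_true = 390.033 * 0.0554347 = 21.62 MPa


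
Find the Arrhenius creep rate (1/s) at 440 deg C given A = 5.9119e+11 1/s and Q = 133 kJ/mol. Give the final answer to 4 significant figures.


rate = A * exp(-Q / (R*T))
T = 440 + 273.15 = 713.15 K
rate = 5.9119e+11 * exp(-133e3 / (8.314 * 713.15))
rate = 107.1 1/s


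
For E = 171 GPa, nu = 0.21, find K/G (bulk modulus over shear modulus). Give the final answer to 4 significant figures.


G = E / (2*(1+nu))
G = 171 / (2*(1+0.21)) = 70.6612 GPa
K = E / (3*(1-2*nu))
K = 171 / (3*(1-2*0.21)) = 98.2759 GPa
K/G = 98.2759 / 70.6612 = 1.391


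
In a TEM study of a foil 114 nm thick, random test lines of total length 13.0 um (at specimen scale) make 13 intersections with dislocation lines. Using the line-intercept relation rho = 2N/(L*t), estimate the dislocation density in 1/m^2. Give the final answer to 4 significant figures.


rho = 2N / (L * t)
L = 13.0 um = 1.3e-05 m, t = 114 nm = 1.14e-07 m
rho = 2 * 13 / (1.3e-05 * 1.14e-07)
rho = 1.754e+13 1/m^2


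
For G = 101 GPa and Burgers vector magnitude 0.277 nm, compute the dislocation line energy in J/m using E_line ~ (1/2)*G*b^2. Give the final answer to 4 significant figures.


E = G*b^2/2
b = 0.277 nm = 2.77e-10 m
G = 101 GPa = 1.01e+11 Pa
E = 0.5 * 1.01e+11 * (2.77e-10)^2
E = 3.875e-09 J/m


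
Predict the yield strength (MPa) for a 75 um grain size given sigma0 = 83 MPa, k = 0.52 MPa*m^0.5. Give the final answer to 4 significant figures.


sigma_y = sigma0 + k / sqrt(d)
d = 75 um = 7.5e-05 m
sigma_y = 83 + 0.52 / sqrt(7.5e-05)
sigma_y = 143 MPa


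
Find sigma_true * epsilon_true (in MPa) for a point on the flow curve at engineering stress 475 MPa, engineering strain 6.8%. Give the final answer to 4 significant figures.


sigma_true = sigma_eng * (1 + epsilon_eng)
sigma_true = 475 * (1 + 0.068) = 507.3 MPa
epsilon_true = ln(1 + epsilon_eng)
epsilon_true = ln(1 + 0.068) = 0.0657877
sigma_true * epsilon_true = 507.3 * 0.0657877 = 33.37 MPa


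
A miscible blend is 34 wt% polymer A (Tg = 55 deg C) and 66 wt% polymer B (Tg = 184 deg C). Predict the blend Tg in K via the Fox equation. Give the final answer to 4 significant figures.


1/Tg = w1/Tg1 + w2/Tg2 (in Kelvin)
Tg1 = 328.15 K, Tg2 = 457.15 K
1/Tg = 0.34/328.15 + 0.66/457.15
Tg = 403.3 K


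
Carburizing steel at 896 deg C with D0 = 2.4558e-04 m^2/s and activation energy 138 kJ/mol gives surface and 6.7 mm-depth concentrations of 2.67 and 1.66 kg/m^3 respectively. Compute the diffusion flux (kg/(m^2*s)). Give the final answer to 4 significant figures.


Step 1: D = D0 * exp(-Qd/(R*T))
T = 896 + 273.15 = 1169.15 K
D = 2.4558e-04 * exp(-138e3 / (8.314 * 1169.15)) = 1.6768e-10 m^2/s
Step 2: J = D * (C1 - C2) / dx
J = 1.6768e-10 * (2.67 - 1.66) / 6.7e-03
J = 2.528e-08 kg/(m^2*s)


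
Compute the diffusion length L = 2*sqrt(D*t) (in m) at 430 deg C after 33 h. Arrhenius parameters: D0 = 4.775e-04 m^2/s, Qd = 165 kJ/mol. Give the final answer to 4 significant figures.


Step 1: D = D0 * exp(-Qd/(R*T))
T = 703.15 K
D = 4.775e-04 * exp(-165e3 / (8.314 * 703.15)) = 2.63777e-16 m^2/s
Step 2: L = 2*sqrt(D*t)
t = 33 h = 118800 s
L = 2*sqrt(2.63777e-16 * 118800) = 1.12e-05 m


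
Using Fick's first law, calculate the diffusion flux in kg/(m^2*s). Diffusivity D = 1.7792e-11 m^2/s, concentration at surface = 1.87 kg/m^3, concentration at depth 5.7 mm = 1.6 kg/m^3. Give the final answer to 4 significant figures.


J = -D * (dC/dx) = D * (C1 - C2) / dx
J = 1.7792e-11 * (1.87 - 1.6) / 5.7e-03
J = 8.428e-10 kg/(m^2*s)


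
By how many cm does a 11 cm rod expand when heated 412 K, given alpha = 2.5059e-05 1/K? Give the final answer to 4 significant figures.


dL = L0 * alpha * dT
dL = 11 * 2.5059e-05 * 412
dL = 0.1136 cm


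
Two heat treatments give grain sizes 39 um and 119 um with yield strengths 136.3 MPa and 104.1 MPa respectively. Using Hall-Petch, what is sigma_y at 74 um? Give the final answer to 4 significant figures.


sigma_y = sigma0 + k / sqrt(d)
1/sqrt(d1) = 1/sqrt(3.9e-05) = 160.128;  1/sqrt(d2) = 91.6698
k = (sigma1 - sigma2) / (1/sqrt(d1) - 1/sqrt(d2)) = (136.3 - 104.1) / (160.128 - 91.6698) = 0.470359 MPa*m^0.5
sigma0 = sigma1 - k/sqrt(d1) = 136.3 - 0.470359*160.128 = 60.9822 MPa
sigma_y(d3) = 60.9822 + 0.470359 / sqrt(7.4e-05) = 115.7 MPa


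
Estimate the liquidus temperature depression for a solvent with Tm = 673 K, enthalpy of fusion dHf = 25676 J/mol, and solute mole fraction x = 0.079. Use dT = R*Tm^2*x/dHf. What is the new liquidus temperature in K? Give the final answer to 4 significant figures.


dT = R*Tm^2*x / dHf
dT = 8.314 * 673^2 * 0.079 / 25676
dT = 11.5862 K
T_new = 673 - 11.5862 = 661.4 K


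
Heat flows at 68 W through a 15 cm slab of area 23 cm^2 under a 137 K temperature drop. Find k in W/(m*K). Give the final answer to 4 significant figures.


k = Q*L / (A*dT)
L = 0.15 m, A = 2.3e-03 m^2
k = 68 * 0.15 / (2.3e-03 * 137)
k = 32.37 W/(m*K)


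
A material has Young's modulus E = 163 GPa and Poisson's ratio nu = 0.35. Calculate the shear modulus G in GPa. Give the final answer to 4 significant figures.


G = E / (2*(1+nu))
G = 163 / (2*(1+0.35))
G = 60.37 GPa


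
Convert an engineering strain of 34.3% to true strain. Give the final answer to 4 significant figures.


epsilon_true = ln(1 + epsilon_eng)
epsilon_true = ln(1 + 0.343)
epsilon_true = 0.2949


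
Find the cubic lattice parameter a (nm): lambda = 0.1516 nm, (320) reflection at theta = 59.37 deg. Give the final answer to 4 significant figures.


d = lambda / (2*sin(theta))
d = 0.1516 / (2*sin(59.37 deg))
d = 0.0880908 nm
a = d * sqrt(h^2+k^2+l^2) = 0.0880908 * sqrt(13)
a = 0.3176 nm


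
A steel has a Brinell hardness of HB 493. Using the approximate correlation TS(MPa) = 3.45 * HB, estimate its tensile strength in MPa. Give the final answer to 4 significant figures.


TS (MPa) = 3.45 * HB
TS = 3.45 * 493
TS = 1701 MPa


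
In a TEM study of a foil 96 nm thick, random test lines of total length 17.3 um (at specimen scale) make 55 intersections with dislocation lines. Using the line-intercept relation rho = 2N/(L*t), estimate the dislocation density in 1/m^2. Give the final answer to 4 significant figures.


rho = 2N / (L * t)
L = 17.3 um = 1.73e-05 m, t = 96 nm = 9.6e-08 m
rho = 2 * 55 / (1.73e-05 * 9.6e-08)
rho = 6.623e+13 1/m^2


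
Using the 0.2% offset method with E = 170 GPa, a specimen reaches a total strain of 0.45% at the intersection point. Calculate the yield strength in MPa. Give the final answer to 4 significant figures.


Offset strain = 0.002
Elastic strain at yield = total_strain - offset = 4.5e-03 - 0.002 = 2.5e-03
sigma_y = E * elastic_strain = 170000 * 2.5e-03
sigma_y = 425 MPa


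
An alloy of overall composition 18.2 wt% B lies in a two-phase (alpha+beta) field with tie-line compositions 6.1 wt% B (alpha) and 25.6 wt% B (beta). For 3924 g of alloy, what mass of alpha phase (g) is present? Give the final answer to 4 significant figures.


f_alpha = (C_beta - C0) / (C_beta - C_alpha)
f_alpha = (25.6 - 18.2) / (25.6 - 6.1) = 0.379487
m_alpha = f_alpha * m_total = 0.379487 * 3924 = 1489 g


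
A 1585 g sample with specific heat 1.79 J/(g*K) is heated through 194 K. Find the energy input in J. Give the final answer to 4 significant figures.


Q = m * cp * dT
Q = 1585 * 1.79 * 194
Q = 550400 J


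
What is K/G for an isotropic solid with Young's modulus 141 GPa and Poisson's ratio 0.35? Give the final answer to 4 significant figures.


G = E / (2*(1+nu))
G = 141 / (2*(1+0.35)) = 52.2222 GPa
K = E / (3*(1-2*nu))
K = 141 / (3*(1-2*0.35)) = 156.667 GPa
K/G = 156.667 / 52.2222 = 3


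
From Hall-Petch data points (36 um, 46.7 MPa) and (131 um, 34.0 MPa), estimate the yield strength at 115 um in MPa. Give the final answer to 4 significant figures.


sigma_y = sigma0 + k / sqrt(d)
1/sqrt(d1) = 1/sqrt(3.6e-05) = 166.667;  1/sqrt(d2) = 87.3704
k = (sigma1 - sigma2) / (1/sqrt(d1) - 1/sqrt(d2)) = (46.7 - 34.0) / (166.667 - 87.3704) = 0.160159 MPa*m^0.5
sigma0 = sigma1 - k/sqrt(d1) = 46.7 - 0.160159*166.667 = 20.0069 MPa
sigma_y(d3) = 20.0069 + 0.160159 / sqrt(1.15e-04) = 34.94 MPa


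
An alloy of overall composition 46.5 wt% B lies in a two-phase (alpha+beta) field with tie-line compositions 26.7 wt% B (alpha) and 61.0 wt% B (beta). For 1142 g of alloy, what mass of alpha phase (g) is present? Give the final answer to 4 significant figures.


f_alpha = (C_beta - C0) / (C_beta - C_alpha)
f_alpha = (61.0 - 46.5) / (61.0 - 26.7) = 0.422741
m_alpha = f_alpha * m_total = 0.422741 * 1142 = 482.8 g


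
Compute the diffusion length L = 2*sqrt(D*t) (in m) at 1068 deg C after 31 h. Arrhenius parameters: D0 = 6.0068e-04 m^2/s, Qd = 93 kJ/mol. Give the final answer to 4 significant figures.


Step 1: D = D0 * exp(-Qd/(R*T))
T = 1341.15 K
D = 6.0068e-04 * exp(-93e3 / (8.314 * 1341.15)) = 1.43344e-07 m^2/s
Step 2: L = 2*sqrt(D*t)
t = 31 h = 111600 s
L = 2*sqrt(1.43344e-07 * 111600) = 0.253 m


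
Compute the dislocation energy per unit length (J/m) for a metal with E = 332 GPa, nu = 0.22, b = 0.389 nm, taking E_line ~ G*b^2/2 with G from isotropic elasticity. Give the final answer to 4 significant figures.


Step 1: G = E / (2*(1+nu))
G = 332 / (2*(1+0.22)) = 136.066 GPa = 1.36066e+11 Pa
Step 2: E_line = G*b^2/2
b = 0.389 nm = 3.89e-10 m
E_line = 0.5 * 1.36066e+11 * (3.89e-10)^2 = 1.029e-08 J/m


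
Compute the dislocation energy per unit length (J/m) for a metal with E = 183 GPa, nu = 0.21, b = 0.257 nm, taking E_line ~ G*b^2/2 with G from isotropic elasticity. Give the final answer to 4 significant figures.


Step 1: G = E / (2*(1+nu))
G = 183 / (2*(1+0.21)) = 75.6198 GPa = 7.56198e+10 Pa
Step 2: E_line = G*b^2/2
b = 0.257 nm = 2.57e-10 m
E_line = 0.5 * 7.56198e+10 * (2.57e-10)^2 = 2.497e-09 J/m


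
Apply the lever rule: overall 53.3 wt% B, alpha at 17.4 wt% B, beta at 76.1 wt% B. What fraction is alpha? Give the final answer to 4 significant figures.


f_alpha = (C_beta - C0) / (C_beta - C_alpha)
f_alpha = (76.1 - 53.3) / (76.1 - 17.4)
f_alpha = 0.3884


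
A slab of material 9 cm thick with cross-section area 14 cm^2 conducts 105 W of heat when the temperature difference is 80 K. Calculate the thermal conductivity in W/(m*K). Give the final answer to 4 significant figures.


k = Q*L / (A*dT)
L = 0.09 m, A = 1.4e-03 m^2
k = 105 * 0.09 / (1.4e-03 * 80)
k = 84.38 W/(m*K)


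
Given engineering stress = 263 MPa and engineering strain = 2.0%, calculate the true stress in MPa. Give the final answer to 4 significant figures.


sigma_true = sigma_eng * (1 + epsilon_eng)
sigma_true = 263 * (1 + 0.02)
sigma_true = 268.3 MPa


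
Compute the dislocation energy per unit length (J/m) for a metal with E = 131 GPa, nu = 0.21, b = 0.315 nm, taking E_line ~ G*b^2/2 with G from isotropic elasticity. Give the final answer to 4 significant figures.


Step 1: G = E / (2*(1+nu))
G = 131 / (2*(1+0.21)) = 54.1322 GPa = 5.41322e+10 Pa
Step 2: E_line = G*b^2/2
b = 0.315 nm = 3.15e-10 m
E_line = 0.5 * 5.41322e+10 * (3.15e-10)^2 = 2.686e-09 J/m


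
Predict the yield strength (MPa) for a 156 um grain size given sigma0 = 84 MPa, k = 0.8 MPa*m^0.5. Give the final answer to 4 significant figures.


sigma_y = sigma0 + k / sqrt(d)
d = 156 um = 1.56e-04 m
sigma_y = 84 + 0.8 / sqrt(1.56e-04)
sigma_y = 148.1 MPa


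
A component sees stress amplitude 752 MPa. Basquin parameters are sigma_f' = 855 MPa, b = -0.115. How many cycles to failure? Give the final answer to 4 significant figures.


sigma_a = sigma_f' * (2*Nf)^b
2*Nf = (sigma_a / sigma_f')^(1/b)
2*Nf = (752 / 855)^(1/-0.115)
2*Nf = 3.05329
Nf = 1.527 cycles


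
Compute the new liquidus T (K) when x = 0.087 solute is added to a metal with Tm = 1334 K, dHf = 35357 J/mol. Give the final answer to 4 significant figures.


dT = R*Tm^2*x / dHf
dT = 8.314 * 1334^2 * 0.087 / 35357
dT = 36.4054 K
T_new = 1334 - 36.4054 = 1298 K


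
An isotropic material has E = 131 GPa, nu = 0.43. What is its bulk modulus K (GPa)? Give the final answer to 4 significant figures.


K = E / (3*(1-2*nu))
K = 131 / (3*(1-2*0.43))
K = 311.9 GPa


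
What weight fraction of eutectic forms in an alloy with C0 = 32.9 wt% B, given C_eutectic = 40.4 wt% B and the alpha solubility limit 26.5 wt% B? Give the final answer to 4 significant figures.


f_primary = (C_e - C0) / (C_e - C_alpha_max)
f_primary = (40.4 - 32.9) / (40.4 - 26.5)
f_primary = 0.539568
f_eutectic = 1 - 0.539568 = 0.4604


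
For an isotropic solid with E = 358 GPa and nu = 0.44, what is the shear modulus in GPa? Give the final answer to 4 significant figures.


G = E / (2*(1+nu))
G = 358 / (2*(1+0.44))
G = 124.3 GPa


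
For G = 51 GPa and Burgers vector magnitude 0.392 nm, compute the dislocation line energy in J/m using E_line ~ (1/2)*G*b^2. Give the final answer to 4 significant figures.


E = G*b^2/2
b = 0.392 nm = 3.92e-10 m
G = 51 GPa = 5.1e+10 Pa
E = 0.5 * 5.1e+10 * (3.92e-10)^2
E = 3.918e-09 J/m


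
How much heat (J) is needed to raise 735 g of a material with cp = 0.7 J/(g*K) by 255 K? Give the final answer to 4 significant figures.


Q = m * cp * dT
Q = 735 * 0.7 * 255
Q = 131200 J


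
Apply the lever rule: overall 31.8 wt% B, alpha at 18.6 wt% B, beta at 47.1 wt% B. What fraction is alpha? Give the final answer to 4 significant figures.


f_alpha = (C_beta - C0) / (C_beta - C_alpha)
f_alpha = (47.1 - 31.8) / (47.1 - 18.6)
f_alpha = 0.5368


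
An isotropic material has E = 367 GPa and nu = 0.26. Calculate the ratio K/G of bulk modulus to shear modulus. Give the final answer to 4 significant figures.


G = E / (2*(1+nu))
G = 367 / (2*(1+0.26)) = 145.635 GPa
K = E / (3*(1-2*nu))
K = 367 / (3*(1-2*0.26)) = 254.861 GPa
K/G = 254.861 / 145.635 = 1.75


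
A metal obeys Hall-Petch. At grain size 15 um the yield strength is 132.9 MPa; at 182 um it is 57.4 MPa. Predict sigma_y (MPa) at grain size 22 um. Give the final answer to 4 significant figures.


sigma_y = sigma0 + k / sqrt(d)
1/sqrt(d1) = 1/sqrt(1.5e-05) = 258.199;  1/sqrt(d2) = 74.1249
k = (sigma1 - sigma2) / (1/sqrt(d1) - 1/sqrt(d2)) = (132.9 - 57.4) / (258.199 - 74.1249) = 0.410161 MPa*m^0.5
sigma0 = sigma1 - k/sqrt(d1) = 132.9 - 0.410161*258.199 = 26.9968 MPa
sigma_y(d3) = 26.9968 + 0.410161 / sqrt(2.2e-05) = 114.4 MPa


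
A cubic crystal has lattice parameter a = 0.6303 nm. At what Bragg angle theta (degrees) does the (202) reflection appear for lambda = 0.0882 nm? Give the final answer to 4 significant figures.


d = a / sqrt(h^2+k^2+l^2)
d = 0.6303 / sqrt(8) = 0.222845 nm
lambda = 2*d*sin(theta)  =>  sin(theta) = lambda / (2*d)
sin(theta) = 0.0882 / (2 * 0.222845) = 0.197896
theta = 11.41 deg


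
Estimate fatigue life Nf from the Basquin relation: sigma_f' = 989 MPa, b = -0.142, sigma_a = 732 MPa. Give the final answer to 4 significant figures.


sigma_a = sigma_f' * (2*Nf)^b
2*Nf = (sigma_a / sigma_f')^(1/b)
2*Nf = (732 / 989)^(1/-0.142)
2*Nf = 8.32374
Nf = 4.162 cycles


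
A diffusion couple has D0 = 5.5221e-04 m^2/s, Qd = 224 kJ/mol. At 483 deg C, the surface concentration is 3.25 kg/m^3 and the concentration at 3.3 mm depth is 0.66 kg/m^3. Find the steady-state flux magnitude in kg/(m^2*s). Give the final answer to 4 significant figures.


Step 1: D = D0 * exp(-Qd/(R*T))
T = 483 + 273.15 = 756.15 K
D = 5.5221e-04 * exp(-224e3 / (8.314 * 756.15)) = 1.85219e-19 m^2/s
Step 2: J = D * (C1 - C2) / dx
J = 1.85219e-19 * (3.25 - 0.66) / 3.3e-03
J = 1.454e-16 kg/(m^2*s)


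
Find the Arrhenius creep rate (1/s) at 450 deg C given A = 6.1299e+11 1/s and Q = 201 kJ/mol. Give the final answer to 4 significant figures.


rate = A * exp(-Q / (R*T))
T = 450 + 273.15 = 723.15 K
rate = 6.1299e+11 * exp(-201e3 / (8.314 * 723.15))
rate = 1.855e-03 1/s


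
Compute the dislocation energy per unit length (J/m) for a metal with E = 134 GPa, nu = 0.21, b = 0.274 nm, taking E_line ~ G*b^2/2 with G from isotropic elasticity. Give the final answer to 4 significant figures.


Step 1: G = E / (2*(1+nu))
G = 134 / (2*(1+0.21)) = 55.3719 GPa = 5.53719e+10 Pa
Step 2: E_line = G*b^2/2
b = 0.274 nm = 2.74e-10 m
E_line = 0.5 * 5.53719e+10 * (2.74e-10)^2 = 2.079e-09 J/m


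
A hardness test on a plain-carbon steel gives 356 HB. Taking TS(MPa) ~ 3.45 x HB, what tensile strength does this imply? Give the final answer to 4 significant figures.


TS (MPa) = 3.45 * HB
TS = 3.45 * 356
TS = 1228 MPa


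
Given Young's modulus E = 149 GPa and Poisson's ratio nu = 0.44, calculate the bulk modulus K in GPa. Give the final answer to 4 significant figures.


K = E / (3*(1-2*nu))
K = 149 / (3*(1-2*0.44))
K = 413.9 GPa


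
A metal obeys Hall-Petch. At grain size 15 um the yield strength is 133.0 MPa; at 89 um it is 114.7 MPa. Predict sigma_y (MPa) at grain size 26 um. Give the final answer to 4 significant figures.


sigma_y = sigma0 + k / sqrt(d)
1/sqrt(d1) = 1/sqrt(1.5e-05) = 258.199;  1/sqrt(d2) = 106
k = (sigma1 - sigma2) / (1/sqrt(d1) - 1/sqrt(d2)) = (133.0 - 114.7) / (258.199 - 106) = 0.120237 MPa*m^0.5
sigma0 = sigma1 - k/sqrt(d1) = 133.0 - 0.120237*258.199 = 101.955 MPa
sigma_y(d3) = 101.955 + 0.120237 / sqrt(2.6e-05) = 125.5 MPa


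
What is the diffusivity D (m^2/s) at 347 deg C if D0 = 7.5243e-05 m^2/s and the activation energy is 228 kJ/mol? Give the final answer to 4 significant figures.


D = D0 * exp(-Qd / (R*T))
T = 620.15 K
D = 7.5243e-05 * exp(-228e3 / (8.314 * 620.15))
D = 4.694e-24 m^2/s


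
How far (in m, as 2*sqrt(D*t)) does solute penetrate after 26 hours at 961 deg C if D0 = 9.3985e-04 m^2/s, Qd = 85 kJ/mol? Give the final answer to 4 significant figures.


Step 1: D = D0 * exp(-Qd/(R*T))
T = 1234.15 K
D = 9.3985e-04 * exp(-85e3 / (8.314 * 1234.15)) = 2.37332e-07 m^2/s
Step 2: L = 2*sqrt(D*t)
t = 26 h = 93600 s
L = 2*sqrt(2.37332e-07 * 93600) = 0.2981 m


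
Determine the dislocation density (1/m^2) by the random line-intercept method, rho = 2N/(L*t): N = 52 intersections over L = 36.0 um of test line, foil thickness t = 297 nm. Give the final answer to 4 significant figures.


rho = 2N / (L * t)
L = 36.0 um = 3.6e-05 m, t = 297 nm = 2.97e-07 m
rho = 2 * 52 / (3.6e-05 * 2.97e-07)
rho = 9.727e+12 1/m^2


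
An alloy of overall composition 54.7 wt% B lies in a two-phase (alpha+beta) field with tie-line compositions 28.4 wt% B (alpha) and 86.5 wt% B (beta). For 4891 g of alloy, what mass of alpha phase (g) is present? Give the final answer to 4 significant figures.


f_alpha = (C_beta - C0) / (C_beta - C_alpha)
f_alpha = (86.5 - 54.7) / (86.5 - 28.4) = 0.547332
m_alpha = f_alpha * m_total = 0.547332 * 4891 = 2677 g


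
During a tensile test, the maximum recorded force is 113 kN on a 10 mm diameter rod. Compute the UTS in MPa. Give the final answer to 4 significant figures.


A0 = pi*(d/2)^2 = pi*(10/2)^2 = 78.5398 mm^2
UTS = F_max / A0 = 113*1000 / 78.5398
UTS = 1439 MPa


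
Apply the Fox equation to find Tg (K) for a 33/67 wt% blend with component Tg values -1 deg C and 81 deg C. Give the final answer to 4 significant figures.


1/Tg = w1/Tg1 + w2/Tg2 (in Kelvin)
Tg1 = 272.15 K, Tg2 = 354.15 K
1/Tg = 0.33/272.15 + 0.67/354.15
Tg = 322.1 K


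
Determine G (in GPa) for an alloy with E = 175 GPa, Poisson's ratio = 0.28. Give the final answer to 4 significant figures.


G = E / (2*(1+nu))
G = 175 / (2*(1+0.28))
G = 68.36 GPa


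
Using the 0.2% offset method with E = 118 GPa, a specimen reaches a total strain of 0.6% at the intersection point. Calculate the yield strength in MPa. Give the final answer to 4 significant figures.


Offset strain = 0.002
Elastic strain at yield = total_strain - offset = 6e-03 - 0.002 = 4e-03
sigma_y = E * elastic_strain = 118000 * 4e-03
sigma_y = 472 MPa
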